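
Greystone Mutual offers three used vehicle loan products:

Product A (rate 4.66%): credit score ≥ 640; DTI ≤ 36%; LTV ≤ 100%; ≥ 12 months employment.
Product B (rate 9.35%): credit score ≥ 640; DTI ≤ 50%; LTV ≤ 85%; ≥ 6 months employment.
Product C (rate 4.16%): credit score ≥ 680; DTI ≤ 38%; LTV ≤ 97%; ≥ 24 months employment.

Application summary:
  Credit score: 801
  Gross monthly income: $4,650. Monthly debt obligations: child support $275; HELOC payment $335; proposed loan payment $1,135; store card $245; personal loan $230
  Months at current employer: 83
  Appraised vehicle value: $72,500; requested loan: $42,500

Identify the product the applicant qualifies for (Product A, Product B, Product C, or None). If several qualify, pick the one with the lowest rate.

Product B

Total debts = (275 + 335 + 1,135 + 245 + 230) = 2,220; DTI = 2,220/4,650 = 47.7%.
LTV = 42,500/72,500 = 58.6%.
Product A: score 801 ≥ 640; DTI 47.7% > 36%; LTV 58.6% ≤ 100%; employment 83 ≥ 12 mo → does not qualify.
Product B: score 801 ≥ 640; DTI 47.7% ≤ 50%; LTV 58.6% ≤ 85%; employment 83 ≥ 6 mo → qualifies.
Product C: score 801 ≥ 680; DTI 47.7% > 38%; LTV 58.6% ≤ 97%; employment 83 ≥ 24 mo → does not qualify.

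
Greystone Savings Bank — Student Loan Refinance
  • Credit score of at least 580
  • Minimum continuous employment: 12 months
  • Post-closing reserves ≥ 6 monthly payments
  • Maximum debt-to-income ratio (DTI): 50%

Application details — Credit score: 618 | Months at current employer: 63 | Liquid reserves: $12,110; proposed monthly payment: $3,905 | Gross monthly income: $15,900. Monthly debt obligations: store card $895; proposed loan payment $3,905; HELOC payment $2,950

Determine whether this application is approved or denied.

Denied

Credit score 618 ≥ 580 (meets)
Employment 63 ≥ 12 months
Reserves: 12,110 ÷ 3,905 = 3.1 months (below 6-month minimum)
Total monthly debts = (895 + 3,905 + 2,950) = 7,750. DTI: 7,750 ÷ 15,900 = 48.7%, within the 50% cap
Fails on reserves.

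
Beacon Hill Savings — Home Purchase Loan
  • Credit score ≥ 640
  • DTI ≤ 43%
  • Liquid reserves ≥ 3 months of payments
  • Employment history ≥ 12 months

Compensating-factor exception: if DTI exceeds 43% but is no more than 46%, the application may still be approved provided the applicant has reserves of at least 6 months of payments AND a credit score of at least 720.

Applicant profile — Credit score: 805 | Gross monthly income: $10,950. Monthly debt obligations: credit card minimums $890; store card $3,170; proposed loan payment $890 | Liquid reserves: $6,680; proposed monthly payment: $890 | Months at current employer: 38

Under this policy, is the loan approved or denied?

Approved

Credit score 805 ≥ 640 (meets base)
Total debts = (890 + 3,170 + 890) = 4,950. DTI: 4,950 ÷ 10,950 = 45.2%, over the 43% base limit.
Reserves: 6,680 ÷ 890 = 7.5 months (meets 3-month minimum)
Employment 38 ≥ 12 months
45.2% falls in the override range (43%–46%), so the compensating-factor test applies.
Reserves 7.5 ≥ 6 months; credit score 805 ≥ 720.
Both compensating conditions met → exception applies.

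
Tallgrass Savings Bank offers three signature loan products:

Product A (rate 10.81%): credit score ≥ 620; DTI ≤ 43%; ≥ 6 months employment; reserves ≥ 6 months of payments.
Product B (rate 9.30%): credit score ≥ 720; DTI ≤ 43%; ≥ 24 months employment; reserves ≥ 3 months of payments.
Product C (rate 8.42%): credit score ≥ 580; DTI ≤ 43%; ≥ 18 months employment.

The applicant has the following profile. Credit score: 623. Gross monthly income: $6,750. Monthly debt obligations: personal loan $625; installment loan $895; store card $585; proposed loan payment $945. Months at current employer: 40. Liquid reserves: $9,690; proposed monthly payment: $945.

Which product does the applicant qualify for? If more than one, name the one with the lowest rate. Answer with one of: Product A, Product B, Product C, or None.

None

Total debts = (625 + 895 + 585 + 945) = 3,050; DTI = 3,050/6,750 = 45.2%.
Reserves = 9,690/945 = 10.3 months.
Product A: score 623 ≥ 620; DTI 45.2% > 43%; employment 40 ≥ 6 mo; reserves 10.3 ≥ 6 mo → does not qualify.
Product B: score 623 < 720; DTI 45.2% > 43%; employment 40 ≥ 24 mo; reserves 10.3 ≥ 3 mo → does not qualify.
Product C: score 623 ≥ 580; DTI 45.2% > 43%; employment 40 ≥ 18 mo → does not qualify.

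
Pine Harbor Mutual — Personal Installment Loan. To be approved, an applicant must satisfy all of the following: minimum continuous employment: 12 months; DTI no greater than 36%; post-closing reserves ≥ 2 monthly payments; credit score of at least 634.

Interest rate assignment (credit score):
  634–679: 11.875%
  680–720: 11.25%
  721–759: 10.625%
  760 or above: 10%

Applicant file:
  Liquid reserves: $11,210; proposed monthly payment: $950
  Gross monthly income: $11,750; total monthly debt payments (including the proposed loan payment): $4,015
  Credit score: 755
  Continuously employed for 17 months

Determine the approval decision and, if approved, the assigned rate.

Approved at 10.625%

Credit score 755 ≥ 634 (meets minimum)
Reserves: 11,210 ÷ 950 = 11.8 months (meets 2-month minimum)
Employment 17 ≥ 12 months
DTI: 4,015 ÷ 11,750 = 34.2%, within the 36% cap
All requirements met. Score 755 falls in the 721–759 tier → 10.625%.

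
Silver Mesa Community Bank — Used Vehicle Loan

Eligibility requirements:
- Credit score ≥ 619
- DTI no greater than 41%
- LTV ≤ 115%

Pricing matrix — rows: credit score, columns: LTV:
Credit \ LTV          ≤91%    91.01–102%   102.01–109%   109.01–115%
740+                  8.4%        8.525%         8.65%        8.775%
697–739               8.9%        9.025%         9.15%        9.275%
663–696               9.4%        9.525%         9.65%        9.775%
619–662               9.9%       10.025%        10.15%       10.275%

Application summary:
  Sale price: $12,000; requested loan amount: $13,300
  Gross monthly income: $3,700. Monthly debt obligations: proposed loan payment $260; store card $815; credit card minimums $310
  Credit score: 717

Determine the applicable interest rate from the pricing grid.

9.275%

Credit score 717 ≥ 619; Total monthly debts = (260 + 815 + 310) = 1,385. DTI = 1,385/3,700 = 37.4% ≤ 41%
LTV: 13,300 ÷ 12,000 = 110.8%, within 115% cap
Score 717 is in the 697–739 band; LTV 110.8% is in the 109.01–115% band → 9.275%.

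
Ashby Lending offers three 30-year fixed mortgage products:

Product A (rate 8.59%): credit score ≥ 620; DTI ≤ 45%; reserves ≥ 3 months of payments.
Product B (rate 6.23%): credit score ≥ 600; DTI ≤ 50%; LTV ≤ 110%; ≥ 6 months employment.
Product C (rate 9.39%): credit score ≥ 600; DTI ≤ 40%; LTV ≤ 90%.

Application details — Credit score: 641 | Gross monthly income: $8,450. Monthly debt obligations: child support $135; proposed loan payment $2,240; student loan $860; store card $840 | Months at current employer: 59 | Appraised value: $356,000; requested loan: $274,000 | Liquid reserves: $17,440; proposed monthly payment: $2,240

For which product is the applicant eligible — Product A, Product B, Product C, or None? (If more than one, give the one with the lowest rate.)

Total debts = (135 + 2,240 + 860 + 840) = 4,075; DTI = 4,075/8,450 = 48.2%.
LTV = 274,000/356,000 = 77%.
Reserves = 17,440/2,240 = 7.8 months.
Product A: score 641 ≥ 620; DTI 48.2% > 45%; reserves 7.8 ≥ 3 mo → does not qualify.
Product B: score 641 ≥ 600; DTI 48.2% ≤ 50%; LTV 77% ≤ 110%; employment 59 ≥ 6 mo → qualifies.
Product C: score 641 ≥ 600; DTI 48.2% > 40%; LTV 77% ≤ 90% → does not qualify.

Product B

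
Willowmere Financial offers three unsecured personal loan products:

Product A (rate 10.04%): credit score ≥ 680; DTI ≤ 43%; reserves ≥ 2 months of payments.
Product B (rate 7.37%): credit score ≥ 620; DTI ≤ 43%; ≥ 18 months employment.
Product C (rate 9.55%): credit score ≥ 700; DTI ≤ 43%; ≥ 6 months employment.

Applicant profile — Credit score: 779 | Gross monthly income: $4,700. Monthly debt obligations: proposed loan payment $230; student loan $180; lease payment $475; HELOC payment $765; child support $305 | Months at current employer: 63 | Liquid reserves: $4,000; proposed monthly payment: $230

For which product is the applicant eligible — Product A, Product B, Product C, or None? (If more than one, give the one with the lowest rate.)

Total debts = (230 + 180 + 475 + 765 + 305) = 1,955; DTI = 1,955/4,700 = 41.6%.
Reserves = 4,000/230 = 17.4 months.
Product A: score 779 ≥ 680; DTI 41.6% ≤ 43%; reserves 17.4 ≥ 2 mo → qualifies.
Product B: score 779 ≥ 620; DTI 41.6% ≤ 43%; employment 63 ≥ 18 mo → qualifies.
Product C: score 779 ≥ 700; DTI 41.6% ≤ 43%; employment 63 ≥ 6 mo → qualifies.
Qualifying: Product A, Product B, Product C. Lowest rate is 7.37% → Product B.

Product B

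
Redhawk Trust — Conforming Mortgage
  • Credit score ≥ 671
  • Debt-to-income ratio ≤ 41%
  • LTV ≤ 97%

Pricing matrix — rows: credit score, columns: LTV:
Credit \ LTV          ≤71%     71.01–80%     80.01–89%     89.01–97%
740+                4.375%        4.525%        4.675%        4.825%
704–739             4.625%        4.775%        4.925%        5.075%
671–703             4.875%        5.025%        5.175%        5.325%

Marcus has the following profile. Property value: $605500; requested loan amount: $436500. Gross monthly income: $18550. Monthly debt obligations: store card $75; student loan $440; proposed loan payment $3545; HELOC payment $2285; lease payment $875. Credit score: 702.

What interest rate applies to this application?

Credit score 702 ≥ 671; Total monthly debts = (75 + 440 + 3,545 + 2,285 + 875) = 7,220. Debt-to-income = 7,220/18,550 = 38.9% — meets 41% limit
LTV: 436,500 ÷ 605,500 = 72.1%, within 97% cap
Credit 702 → row 671–703; LTV 72.1% → column 71.01–80%. Grid cell → 5.025%.

5.025%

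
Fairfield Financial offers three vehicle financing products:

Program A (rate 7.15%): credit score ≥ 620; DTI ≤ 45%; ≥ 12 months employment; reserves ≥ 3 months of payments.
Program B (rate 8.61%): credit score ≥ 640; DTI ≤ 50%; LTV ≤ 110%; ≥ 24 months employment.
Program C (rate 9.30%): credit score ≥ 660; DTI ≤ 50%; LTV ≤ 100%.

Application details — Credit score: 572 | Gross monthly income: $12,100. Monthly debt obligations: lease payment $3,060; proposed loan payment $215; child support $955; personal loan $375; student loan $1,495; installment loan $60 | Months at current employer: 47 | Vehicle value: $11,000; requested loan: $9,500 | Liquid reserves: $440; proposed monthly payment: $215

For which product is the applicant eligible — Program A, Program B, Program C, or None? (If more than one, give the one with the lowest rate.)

Total debts = (3,060 + 215 + 955 + 375 + 1,495 + 60) = 6,160; DTI = 6,160/12,100 = 50.9%.
LTV = 9,500/11,000 = 86.4%.
Reserves = 440/215 = 2.0 months.
Program A: score 572 < 620; DTI 50.9% > 45%; employment 47 ≥ 12 mo; reserves 2.0 < 3 mo → does not qualify.
Program B: score 572 < 640; DTI 50.9% > 50%; LTV 86.4% ≤ 110%; employment 47 ≥ 24 mo → does not qualify.
Program C: score 572 < 660; DTI 50.9% > 50%; LTV 86.4% ≤ 100% → does not qualify.

None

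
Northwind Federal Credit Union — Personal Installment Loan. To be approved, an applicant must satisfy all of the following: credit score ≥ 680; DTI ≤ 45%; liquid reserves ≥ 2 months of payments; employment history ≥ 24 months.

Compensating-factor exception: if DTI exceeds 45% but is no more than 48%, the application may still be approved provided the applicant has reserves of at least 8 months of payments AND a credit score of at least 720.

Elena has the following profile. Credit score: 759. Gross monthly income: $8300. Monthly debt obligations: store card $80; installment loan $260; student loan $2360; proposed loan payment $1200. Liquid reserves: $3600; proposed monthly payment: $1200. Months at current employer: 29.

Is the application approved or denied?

Credit score 759 ≥ 680 (meets base)
Total debts = (80 + 260 + 2,360 + 1,200) = 3,900. DTI: 3,900 ÷ 8,300 = 47%, over the 45% base limit.
Liquid reserves cover 3,600/1,200 = 3.0 months — ≥ 2 required
Employment 29 ≥ 24 months
47% falls in the override range (45%–48%), so the compensating-factor test applies.
Override check — reserves: 3.0 mo (short of 8); score: 759 (ok).
Compensating-factor requirement not fully met.

Denied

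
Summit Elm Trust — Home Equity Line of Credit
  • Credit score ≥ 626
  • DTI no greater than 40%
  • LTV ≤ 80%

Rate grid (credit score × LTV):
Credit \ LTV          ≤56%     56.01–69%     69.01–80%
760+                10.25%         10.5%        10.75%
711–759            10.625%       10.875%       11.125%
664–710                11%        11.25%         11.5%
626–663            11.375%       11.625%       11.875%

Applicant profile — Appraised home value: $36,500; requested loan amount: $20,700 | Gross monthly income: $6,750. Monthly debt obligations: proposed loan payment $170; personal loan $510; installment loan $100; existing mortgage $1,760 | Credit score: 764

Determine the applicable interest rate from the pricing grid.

Credit score 764 ≥ 626; Total monthly debts = (170 + 510 + 100 + 1,760) = 2,540. DTI: 2,540 ÷ 6,750 = 37.6%, within the 40% cap
Loan-to-value = 20,700/36,500 = 56.7% — pass (80% max)
Score 764 is in the 760+ band; LTV 56.7% is in the 56.01–69% band → 10.5%.

10.5%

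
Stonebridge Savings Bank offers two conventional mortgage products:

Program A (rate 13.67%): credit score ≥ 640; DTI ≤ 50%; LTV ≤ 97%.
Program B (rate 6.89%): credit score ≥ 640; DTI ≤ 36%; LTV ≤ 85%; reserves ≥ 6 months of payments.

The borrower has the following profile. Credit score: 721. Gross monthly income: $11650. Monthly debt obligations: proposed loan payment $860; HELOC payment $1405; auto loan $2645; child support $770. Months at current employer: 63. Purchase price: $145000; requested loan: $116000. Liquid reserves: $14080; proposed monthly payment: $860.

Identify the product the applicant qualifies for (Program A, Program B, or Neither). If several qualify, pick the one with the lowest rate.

Program A

Total debts = (860 + 1,405 + 2,645 + 770) = 5,680; DTI = 5,680/11,650 = 48.8%.
LTV = 116,000/145,000 = 80%.
Reserves = 14,080/860 = 16.4 months.
Program A: score 721 ≥ 640; DTI 48.8% ≤ 50%; LTV 80% ≤ 97% → qualifies.
Program B: score 721 ≥ 640; DTI 48.8% > 36%; LTV 80% ≤ 85%; reserves 16.4 ≥ 6 mo → does not qualify.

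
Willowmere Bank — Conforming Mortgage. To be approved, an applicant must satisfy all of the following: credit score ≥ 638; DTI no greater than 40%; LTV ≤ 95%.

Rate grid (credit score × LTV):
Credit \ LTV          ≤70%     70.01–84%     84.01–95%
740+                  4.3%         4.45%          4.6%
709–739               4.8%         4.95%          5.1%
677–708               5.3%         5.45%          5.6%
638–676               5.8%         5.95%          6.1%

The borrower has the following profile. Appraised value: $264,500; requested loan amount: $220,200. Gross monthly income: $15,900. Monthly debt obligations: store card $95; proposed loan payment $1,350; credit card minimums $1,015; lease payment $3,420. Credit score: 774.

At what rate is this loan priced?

4.45%

Credit score 774 ≥ 638; Total monthly debts = (95 + 1,350 + 1,015 + 3,420) = 5,880. DTI = 5,880/15,900 = 37% ≤ 40%
Loan-to-value = 220,200/264,500 = 83.3% — pass (95% max)
Credit 774 → row 740+; LTV 83.3% → column 70.01–84%. Grid cell → 4.45%.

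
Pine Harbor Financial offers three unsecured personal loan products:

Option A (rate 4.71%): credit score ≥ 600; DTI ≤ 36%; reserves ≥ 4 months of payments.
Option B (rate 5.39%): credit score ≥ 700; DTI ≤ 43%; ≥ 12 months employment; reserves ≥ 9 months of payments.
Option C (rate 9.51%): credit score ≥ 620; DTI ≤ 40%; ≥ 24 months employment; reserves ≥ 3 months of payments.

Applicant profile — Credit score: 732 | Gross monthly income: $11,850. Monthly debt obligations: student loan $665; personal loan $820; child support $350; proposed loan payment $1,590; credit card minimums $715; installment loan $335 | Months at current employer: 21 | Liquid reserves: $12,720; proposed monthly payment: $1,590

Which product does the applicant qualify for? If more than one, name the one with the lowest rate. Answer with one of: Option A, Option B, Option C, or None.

None

Total debts = (665 + 820 + 350 + 1,590 + 715 + 335) = 4,475; DTI = 4,475/11,850 = 37.8%.
Reserves = 12,720/1,590 = 8.0 months.
Option A: score 732 ≥ 600; DTI 37.8% > 36%; reserves 8.0 ≥ 4 mo → does not qualify.
Option B: score 732 ≥ 700; DTI 37.8% ≤ 43%; employment 21 ≥ 12 mo; reserves 8.0 < 9 mo → does not qualify.
Option C: score 732 ≥ 620; DTI 37.8% ≤ 40%; employment 21 < 24 mo; reserves 8.0 ≥ 3 mo → does not qualify.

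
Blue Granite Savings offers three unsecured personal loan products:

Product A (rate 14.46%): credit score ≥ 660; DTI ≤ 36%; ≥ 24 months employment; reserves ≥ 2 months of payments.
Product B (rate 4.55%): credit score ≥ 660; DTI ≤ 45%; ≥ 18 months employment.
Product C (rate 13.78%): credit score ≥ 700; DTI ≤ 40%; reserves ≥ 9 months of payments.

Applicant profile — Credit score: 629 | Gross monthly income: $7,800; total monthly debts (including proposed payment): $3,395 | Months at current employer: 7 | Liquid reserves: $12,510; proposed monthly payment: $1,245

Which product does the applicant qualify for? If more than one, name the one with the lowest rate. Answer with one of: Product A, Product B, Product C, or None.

DTI = 3,395/7,800 = 43.5%.
Reserves = 12,510/1,245 = 10.0 months.
Product A: score 629 < 660; DTI 43.5% > 36%; employment 7 < 24 mo; reserves 10.0 ≥ 2 mo → does not qualify.
Product B: score 629 < 660; DTI 43.5% ≤ 45%; employment 7 < 18 mo → does not qualify.
Product C: score 629 < 700; DTI 43.5% > 40%; reserves 10.0 ≥ 9 mo → does not qualify.

None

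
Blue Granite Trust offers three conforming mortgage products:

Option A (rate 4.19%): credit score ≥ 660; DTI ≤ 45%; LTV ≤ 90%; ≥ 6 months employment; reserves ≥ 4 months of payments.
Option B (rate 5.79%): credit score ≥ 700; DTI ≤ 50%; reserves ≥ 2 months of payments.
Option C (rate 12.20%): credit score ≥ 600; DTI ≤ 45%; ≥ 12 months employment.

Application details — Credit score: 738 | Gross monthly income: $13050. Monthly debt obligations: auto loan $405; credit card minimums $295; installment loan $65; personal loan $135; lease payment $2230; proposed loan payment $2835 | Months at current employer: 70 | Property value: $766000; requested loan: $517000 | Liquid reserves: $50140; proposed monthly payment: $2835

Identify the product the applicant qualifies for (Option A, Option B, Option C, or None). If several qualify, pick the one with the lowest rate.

Total debts = (405 + 295 + 65 + 135 + 2,230 + 2,835) = 5,965; DTI = 5,965/13,050 = 45.7%.
LTV = 517,000/766,000 = 67.5%.
Reserves = 50,140/2,835 = 17.7 months.
Option A: score 738 ≥ 660; DTI 45.7% > 45%; LTV 67.5% ≤ 90%; employment 70 ≥ 6 mo; reserves 17.7 ≥ 4 mo → does not qualify.
Option B: score 738 ≥ 700; DTI 45.7% ≤ 50%; reserves 17.7 ≥ 2 mo → qualifies.
Option C: score 738 ≥ 600; DTI 45.7% > 45%; employment 70 ≥ 12 mo → does not qualify.

Option B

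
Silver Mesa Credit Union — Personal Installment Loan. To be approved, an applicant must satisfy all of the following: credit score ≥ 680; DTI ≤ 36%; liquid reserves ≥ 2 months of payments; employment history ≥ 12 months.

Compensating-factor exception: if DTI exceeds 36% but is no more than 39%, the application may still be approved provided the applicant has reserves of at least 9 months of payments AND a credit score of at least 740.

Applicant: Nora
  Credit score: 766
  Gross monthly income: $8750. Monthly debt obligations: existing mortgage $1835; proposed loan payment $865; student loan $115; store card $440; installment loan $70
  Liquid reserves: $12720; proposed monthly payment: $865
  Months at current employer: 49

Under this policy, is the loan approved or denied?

Approved

Credit score 766 ≥ 680 (meets base)
Total debts = (1,835 + 865 + 115 + 440 + 70) = 3,325. DTI: 3,325 ÷ 8,750 = 38%, over the 36% base limit.
Reserves = 12,720/865 = 14.7 months ≥ 2
Employment 49 ≥ 12 months
DTI 38% is within the 36%–39% exception band; checking compensating factors.
Override check — reserves: 14.7 mo (ok); score: 766 (ok).
Both compensating conditions met → exception applies.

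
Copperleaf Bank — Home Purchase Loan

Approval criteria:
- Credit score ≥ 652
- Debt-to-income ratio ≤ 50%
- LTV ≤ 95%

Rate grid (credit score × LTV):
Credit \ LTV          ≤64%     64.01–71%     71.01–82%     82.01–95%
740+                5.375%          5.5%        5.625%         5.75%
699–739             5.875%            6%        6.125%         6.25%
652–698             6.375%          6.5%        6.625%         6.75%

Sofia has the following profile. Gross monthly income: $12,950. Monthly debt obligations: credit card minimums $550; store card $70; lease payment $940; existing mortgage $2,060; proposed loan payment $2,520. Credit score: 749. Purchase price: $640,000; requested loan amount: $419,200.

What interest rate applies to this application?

5.5%

Credit score 749 ≥ 652; Total monthly debts = (550 + 70 + 940 + 2,060 + 2,520) = 6,140. Debt-to-income = 6,140/12,950 = 47.4% — meets 50% limit
LTV = 419,200/640,000 = 65.5% ≤ 95%
Row: 749 falls in 740+. Column: 65.5% falls in 64.01–71%. Rate = 5.5%.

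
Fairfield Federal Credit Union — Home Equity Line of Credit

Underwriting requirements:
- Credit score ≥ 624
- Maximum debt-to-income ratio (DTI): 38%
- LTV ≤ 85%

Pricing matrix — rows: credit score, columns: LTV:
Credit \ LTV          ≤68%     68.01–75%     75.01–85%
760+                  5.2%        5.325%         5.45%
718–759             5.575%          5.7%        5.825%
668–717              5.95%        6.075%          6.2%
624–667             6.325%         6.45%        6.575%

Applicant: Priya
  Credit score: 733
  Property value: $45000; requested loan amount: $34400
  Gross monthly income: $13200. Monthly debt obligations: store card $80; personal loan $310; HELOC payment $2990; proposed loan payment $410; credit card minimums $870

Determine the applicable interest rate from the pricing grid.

Credit score 733 ≥ 624; Total monthly debts = (80 + 310 + 2,990 + 410 + 870) = 4,660. DTI: 4,660 ÷ 13,200 = 35.3%, within the 38% cap
LTV = 34,400/45,000 = 76.4% ≤ 85%
Score 733 is in the 718–759 band; LTV 76.4% is in the 75.01–85% band → 5.825%.

5.825%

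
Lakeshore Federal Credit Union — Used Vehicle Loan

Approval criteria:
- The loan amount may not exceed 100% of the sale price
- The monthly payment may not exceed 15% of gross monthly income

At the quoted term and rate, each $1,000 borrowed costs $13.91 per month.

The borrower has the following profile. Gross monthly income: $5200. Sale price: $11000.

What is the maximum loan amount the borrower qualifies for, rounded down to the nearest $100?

Payment cap: 15% × $5,200 = $780/month.
At $13.91 per $1,000, that supports 780/13.91 × 1,000 ≈ $56,074 → $56,000.
LTV cap: 100% × $11,000 = $11,000 → $11,000.
Binding constraint: loan-to-value.

$11,000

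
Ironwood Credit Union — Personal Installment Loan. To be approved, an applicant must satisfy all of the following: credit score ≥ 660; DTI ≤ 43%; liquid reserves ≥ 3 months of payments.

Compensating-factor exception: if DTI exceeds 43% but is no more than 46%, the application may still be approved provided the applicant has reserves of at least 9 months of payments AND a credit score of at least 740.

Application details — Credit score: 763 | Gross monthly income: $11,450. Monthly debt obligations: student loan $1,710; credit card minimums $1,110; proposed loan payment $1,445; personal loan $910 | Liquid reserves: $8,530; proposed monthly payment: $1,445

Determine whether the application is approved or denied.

Credit score 763 ≥ 660 (meets base)
Total debts = (1,710 + 1,110 + 1,445 + 910) = 5,175. DTI: 5,175 ÷ 11,450 = 45.2%, over the 43% base limit.
Reserves = 8,530/1,445 = 5.9 months ≥ 3
45.2% falls in the override range (43%–46%), so the compensating-factor test applies.
Override check — reserves: 5.9 mo (short of 9); score: 763 (ok).
Compensating-factor requirement not fully met.

Denied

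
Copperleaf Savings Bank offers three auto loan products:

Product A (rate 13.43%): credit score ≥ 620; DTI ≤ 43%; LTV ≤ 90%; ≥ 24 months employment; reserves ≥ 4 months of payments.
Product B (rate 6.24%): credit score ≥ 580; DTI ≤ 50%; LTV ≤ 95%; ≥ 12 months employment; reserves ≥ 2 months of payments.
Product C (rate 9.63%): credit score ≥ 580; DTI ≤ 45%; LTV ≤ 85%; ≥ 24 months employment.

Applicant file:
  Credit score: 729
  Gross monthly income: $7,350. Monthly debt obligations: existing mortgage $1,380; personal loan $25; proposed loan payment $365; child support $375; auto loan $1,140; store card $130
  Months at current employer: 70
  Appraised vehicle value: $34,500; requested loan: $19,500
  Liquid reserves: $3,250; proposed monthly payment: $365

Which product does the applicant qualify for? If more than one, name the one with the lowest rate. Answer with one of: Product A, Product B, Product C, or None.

Total debts = (1,380 + 25 + 365 + 375 + 1,140 + 130) = 3,415; DTI = 3,415/7,350 = 46.5%.
LTV = 19,500/34,500 = 56.5%.
Reserves = 3,250/365 = 8.9 months.
Product A: score 729 ≥ 620; DTI 46.5% > 43%; LTV 56.5% ≤ 90%; employment 70 ≥ 24 mo; reserves 8.9 ≥ 4 mo → does not qualify.
Product B: score 729 ≥ 580; DTI 46.5% ≤ 50%; LTV 56.5% ≤ 95%; employment 70 ≥ 12 mo; reserves 8.9 ≥ 2 mo → qualifies.
Product C: score 729 ≥ 580; DTI 46.5% > 45%; LTV 56.5% ≤ 85%; employment 70 ≥ 24 mo → does not qualify.

Product B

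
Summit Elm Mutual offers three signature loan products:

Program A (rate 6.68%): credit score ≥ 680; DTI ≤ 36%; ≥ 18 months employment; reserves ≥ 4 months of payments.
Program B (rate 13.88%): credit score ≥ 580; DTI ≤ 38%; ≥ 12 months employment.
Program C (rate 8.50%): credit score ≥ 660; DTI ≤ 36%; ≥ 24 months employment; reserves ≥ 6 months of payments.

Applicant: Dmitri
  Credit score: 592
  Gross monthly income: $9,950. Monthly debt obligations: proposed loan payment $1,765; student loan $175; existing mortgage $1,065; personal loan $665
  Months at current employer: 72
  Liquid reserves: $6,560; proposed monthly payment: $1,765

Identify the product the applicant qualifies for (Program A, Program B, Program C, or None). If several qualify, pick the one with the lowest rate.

Total debts = (1,765 + 175 + 1,065 + 665) = 3,670; DTI = 3,670/9,950 = 36.9%.
Reserves = 6,560/1,765 = 3.7 months.
Program A: score 592 < 680; DTI 36.9% > 36%; employment 72 ≥ 18 mo; reserves 3.7 < 4 mo → does not qualify.
Program B: score 592 ≥ 580; DTI 36.9% ≤ 38%; employment 72 ≥ 12 mo → qualifies.
Program C: score 592 < 660; DTI 36.9% > 36%; employment 72 ≥ 24 mo; reserves 3.7 < 6 mo → does not qualify.

Program B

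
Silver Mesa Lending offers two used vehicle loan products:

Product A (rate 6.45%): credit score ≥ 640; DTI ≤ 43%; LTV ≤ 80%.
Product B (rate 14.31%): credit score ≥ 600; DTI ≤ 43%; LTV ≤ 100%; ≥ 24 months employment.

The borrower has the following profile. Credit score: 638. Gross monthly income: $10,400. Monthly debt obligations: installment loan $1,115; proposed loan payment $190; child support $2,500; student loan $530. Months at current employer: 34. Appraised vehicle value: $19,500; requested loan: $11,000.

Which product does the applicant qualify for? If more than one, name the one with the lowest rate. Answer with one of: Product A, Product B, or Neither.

Total debts = (1,115 + 190 + 2,500 + 530) = 4,335; DTI = 4,335/10,400 = 41.7%.
LTV = 11,000/19,500 = 56.4%.
Product A: score 638 < 640; DTI 41.7% ≤ 43%; LTV 56.4% ≤ 80% → does not qualify.
Product B: score 638 ≥ 600; DTI 41.7% ≤ 43%; LTV 56.4% ≤ 100%; employment 34 ≥ 24 mo → qualifies.

Product B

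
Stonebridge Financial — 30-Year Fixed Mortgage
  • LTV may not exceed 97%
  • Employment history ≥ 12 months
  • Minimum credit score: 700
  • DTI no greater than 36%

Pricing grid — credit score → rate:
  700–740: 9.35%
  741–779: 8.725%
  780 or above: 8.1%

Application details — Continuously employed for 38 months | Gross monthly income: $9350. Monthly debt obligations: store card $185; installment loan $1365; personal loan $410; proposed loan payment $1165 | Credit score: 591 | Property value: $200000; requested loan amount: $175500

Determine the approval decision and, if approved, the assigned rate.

Credit score 591 < 700 (below minimum)
Total monthly debts = (185 + 1,365 + 410 + 1,165) = 3,125. DTI = 3,125/9,350 = 33.4% ≤ 36%
Employment 38 ≥ 12 months
LTV = 175,500/200,000 = 87.8% ≤ 97%
Not all requirements met → denied.

Denied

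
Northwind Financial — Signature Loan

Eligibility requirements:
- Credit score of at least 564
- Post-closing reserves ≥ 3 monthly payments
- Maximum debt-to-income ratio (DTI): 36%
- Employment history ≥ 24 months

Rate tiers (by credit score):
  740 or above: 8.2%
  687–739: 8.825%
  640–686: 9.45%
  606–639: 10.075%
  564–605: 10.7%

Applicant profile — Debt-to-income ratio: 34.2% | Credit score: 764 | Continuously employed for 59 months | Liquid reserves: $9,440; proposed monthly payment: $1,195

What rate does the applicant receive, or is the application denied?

Approved at 8.2%

Credit score 764 ≥ 564 (meets minimum)
Employment 59 ≥ 24 months
DTI 34.2% ≤ 36%
Liquid reserves cover 9,440/1,195 = 7.9 months — ≥ 3 required
All requirements met. Score 764 falls in the 740 or above tier → 8.2%.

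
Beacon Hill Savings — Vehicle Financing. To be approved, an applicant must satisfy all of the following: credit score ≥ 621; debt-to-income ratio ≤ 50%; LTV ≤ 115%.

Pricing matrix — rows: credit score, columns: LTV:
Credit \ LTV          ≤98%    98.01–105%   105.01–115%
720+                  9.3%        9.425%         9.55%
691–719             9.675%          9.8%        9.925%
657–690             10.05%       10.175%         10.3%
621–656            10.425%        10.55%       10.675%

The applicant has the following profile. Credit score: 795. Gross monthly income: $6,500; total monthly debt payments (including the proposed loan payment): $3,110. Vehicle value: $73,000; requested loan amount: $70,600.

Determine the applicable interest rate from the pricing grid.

Credit score 795 ≥ 621; DTI = 3,110/6,500 = 47.8% ≤ 50%
LTV = 70,600/73,000 = 96.7% ≤ 115%
Row: 795 falls in 720+. Column: 96.7% falls in ≤98%. Rate = 9.3%.

9.3%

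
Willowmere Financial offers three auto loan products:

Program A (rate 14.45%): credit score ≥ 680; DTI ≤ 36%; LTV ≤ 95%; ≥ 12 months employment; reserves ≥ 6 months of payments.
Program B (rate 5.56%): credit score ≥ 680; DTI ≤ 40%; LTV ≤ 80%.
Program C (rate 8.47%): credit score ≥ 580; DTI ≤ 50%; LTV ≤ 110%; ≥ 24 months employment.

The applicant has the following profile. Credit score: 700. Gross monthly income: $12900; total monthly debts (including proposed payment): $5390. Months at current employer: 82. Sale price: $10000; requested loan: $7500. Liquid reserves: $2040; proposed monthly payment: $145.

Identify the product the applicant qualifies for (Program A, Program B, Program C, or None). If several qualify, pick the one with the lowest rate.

Program C

DTI = 5,390/12,900 = 41.8%.
LTV = 7,500/10,000 = 75%.
Reserves = 2,040/145 = 14.1 months.
Program A: score 700 ≥ 680; DTI 41.8% > 36%; LTV 75% ≤ 95%; employment 82 ≥ 12 mo; reserves 14.1 ≥ 6 mo → does not qualify.
Program B: score 700 ≥ 680; DTI 41.8% > 40%; LTV 75% ≤ 80% → does not qualify.
Program C: score 700 ≥ 580; DTI 41.8% ≤ 50%; LTV 75% ≤ 110%; employment 82 ≥ 24 mo → qualifies.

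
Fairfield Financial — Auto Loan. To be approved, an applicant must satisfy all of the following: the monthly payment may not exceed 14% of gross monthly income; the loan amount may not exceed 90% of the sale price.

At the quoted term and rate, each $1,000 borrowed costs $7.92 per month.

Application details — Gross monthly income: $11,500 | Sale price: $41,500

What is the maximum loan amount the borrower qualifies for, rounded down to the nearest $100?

Payment cap: 14% × $11,500 = $1,610/month.
At $7.92 per $1,000, that supports 1,610/7.92 × 1,000 ≈ $203,282 → $203,200.
LTV cap: 90% × $41,500 = $37,350 → $37,300.
Binding constraint: loan-to-value.

$37,300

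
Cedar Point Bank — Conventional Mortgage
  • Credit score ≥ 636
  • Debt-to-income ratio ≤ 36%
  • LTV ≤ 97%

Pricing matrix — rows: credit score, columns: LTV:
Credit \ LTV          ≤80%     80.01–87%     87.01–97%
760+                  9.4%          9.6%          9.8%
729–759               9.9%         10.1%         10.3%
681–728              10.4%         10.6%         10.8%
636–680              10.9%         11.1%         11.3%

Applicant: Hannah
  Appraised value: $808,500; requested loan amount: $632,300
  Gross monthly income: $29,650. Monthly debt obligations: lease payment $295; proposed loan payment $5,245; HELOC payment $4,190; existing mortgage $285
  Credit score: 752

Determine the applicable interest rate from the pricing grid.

Credit score 752 ≥ 636; Total monthly debts = (295 + 5,245 + 4,190 + 285) = 10,015. DTI = 10,015/29,650 = 33.8% ≤ 36%
LTV: 632,300 ÷ 808,500 = 78.2%, within 97% cap
Score 752 is in the 729–759 band; LTV 78.2% is in the ≤80% band → 9.9%.

9.9%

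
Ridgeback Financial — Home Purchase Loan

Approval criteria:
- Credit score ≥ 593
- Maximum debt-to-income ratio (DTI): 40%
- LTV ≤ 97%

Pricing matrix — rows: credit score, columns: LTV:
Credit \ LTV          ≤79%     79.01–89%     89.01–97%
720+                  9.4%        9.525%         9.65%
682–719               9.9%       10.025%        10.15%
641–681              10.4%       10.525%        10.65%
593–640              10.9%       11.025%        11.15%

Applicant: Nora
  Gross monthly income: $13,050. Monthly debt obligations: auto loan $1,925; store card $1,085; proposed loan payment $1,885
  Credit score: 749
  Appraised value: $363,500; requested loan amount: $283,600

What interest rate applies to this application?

9.4%

Credit score 749 ≥ 593; Total monthly debts = (1,925 + 1,085 + 1,885) = 4,895. DTI: 4,895 ÷ 13,050 = 37.5%, within the 40% cap
LTV: 283,600 ÷ 363,500 = 78%, within 97% cap
Row: 749 falls in 720+. Column: 78% falls in ≤79%. Rate = 9.4%.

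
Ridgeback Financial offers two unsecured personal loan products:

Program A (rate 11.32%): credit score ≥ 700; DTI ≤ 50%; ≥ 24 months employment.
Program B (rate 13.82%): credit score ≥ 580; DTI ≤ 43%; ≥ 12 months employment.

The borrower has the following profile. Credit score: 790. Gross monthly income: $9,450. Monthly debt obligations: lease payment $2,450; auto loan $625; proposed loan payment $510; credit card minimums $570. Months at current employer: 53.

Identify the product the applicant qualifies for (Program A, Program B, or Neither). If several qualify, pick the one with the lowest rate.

Total debts = (2,450 + 625 + 510 + 570) = 4,155; DTI = 4,155/9,450 = 44%.
Program A: score 790 ≥ 700; DTI 44% ≤ 50%; employment 53 ≥ 24 mo → qualifies.
Program B: score 790 ≥ 580; DTI 44% > 43%; employment 53 ≥ 12 mo → does not qualify.

Program A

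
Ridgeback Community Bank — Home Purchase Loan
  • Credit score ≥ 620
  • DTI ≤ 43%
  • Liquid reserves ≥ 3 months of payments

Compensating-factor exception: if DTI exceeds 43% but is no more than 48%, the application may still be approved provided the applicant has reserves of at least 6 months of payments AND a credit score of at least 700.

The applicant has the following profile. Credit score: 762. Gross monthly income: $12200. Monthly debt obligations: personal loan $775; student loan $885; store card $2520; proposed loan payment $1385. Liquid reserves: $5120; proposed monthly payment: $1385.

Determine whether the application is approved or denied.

Credit score 762 ≥ 620 (meets base)
Total debts = (775 + 885 + 2,520 + 1,385) = 5,565. DTI = 5,565/12,200 = 45.6% > 43% — standard DTI limit exceeded.
Reserves = 5,120/1,385 = 3.7 months ≥ 3
DTI 45.6% is within the 43%–48% exception band; checking compensating factors.
Reserves 3.7 < 6 months; credit score 762 ≥ 700.
Override conditions not both satisfied; exception does not apply.

Denied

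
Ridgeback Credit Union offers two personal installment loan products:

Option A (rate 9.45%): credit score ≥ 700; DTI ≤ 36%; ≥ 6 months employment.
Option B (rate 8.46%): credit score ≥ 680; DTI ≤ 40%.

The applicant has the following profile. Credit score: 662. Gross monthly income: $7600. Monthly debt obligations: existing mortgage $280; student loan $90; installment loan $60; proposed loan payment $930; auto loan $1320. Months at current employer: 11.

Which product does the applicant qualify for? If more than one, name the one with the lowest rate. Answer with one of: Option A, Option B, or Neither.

Total debts = (280 + 90 + 60 + 930 + 1,320) = 2,680; DTI = 2,680/7,600 = 35.3%.
Option A: score 662 < 700; DTI 35.3% ≤ 36%; employment 11 ≥ 6 mo → does not qualify.
Option B: score 662 < 680; DTI 35.3% ≤ 40% → does not qualify.

Neither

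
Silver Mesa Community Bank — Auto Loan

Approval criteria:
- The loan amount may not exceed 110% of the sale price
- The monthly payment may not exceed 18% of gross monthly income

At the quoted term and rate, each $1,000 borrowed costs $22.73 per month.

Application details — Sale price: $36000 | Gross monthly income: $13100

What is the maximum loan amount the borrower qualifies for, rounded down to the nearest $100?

Payment cap: 18% × $13,100 = $2,358/month.
At $22.73 per $1,000, that supports 2,358/22.73 × 1,000 ≈ $103,739 → $103,700.
LTV cap: 110% × $36,000 = $39,600 → $39,600.
Binding constraint: loan-to-value.

$39,600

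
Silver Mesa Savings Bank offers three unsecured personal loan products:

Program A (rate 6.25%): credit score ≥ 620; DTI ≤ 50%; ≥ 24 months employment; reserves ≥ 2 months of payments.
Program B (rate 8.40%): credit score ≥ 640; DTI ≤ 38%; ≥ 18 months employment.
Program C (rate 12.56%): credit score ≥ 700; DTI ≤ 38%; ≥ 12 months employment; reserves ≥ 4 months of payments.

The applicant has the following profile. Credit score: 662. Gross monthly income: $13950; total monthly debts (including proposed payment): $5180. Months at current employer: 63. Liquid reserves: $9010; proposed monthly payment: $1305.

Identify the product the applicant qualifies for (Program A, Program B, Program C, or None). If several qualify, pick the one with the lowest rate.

Program A

DTI = 5,180/13,950 = 37.1%.
Reserves = 9,010/1,305 = 6.9 months.
Program A: score 662 ≥ 620; DTI 37.1% ≤ 50%; employment 63 ≥ 24 mo; reserves 6.9 ≥ 2 mo → qualifies.
Program B: score 662 ≥ 640; DTI 37.1% ≤ 38%; employment 63 ≥ 18 mo → qualifies.
Program C: score 662 < 700; DTI 37.1% ≤ 38%; employment 63 ≥ 12 mo; reserves 6.9 ≥ 4 mo → does not qualify.
Qualifying: Program A, Program B. Lowest rate is 6.25% → Program A.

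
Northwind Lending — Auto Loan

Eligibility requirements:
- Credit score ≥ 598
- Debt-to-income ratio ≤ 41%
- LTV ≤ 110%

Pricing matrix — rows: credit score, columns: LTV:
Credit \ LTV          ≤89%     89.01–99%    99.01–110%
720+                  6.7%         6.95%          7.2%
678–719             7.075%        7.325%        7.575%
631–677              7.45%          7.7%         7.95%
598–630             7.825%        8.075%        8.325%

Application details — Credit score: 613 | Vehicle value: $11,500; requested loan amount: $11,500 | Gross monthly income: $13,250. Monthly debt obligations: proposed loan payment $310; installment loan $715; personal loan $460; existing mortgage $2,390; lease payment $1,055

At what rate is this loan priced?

8.325%

Credit score 613 ≥ 598; Total monthly debts = (310 + 715 + 460 + 2,390 + 1,055) = 4,930. Debt-to-income = 4,930/13,250 = 37.2% — meets 41% limit
LTV: 11,500 ÷ 11,500 = 100%, within 110% cap
Score 613 is in the 598–630 band; LTV 100% is in the 99.01–110% band → 8.325%.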